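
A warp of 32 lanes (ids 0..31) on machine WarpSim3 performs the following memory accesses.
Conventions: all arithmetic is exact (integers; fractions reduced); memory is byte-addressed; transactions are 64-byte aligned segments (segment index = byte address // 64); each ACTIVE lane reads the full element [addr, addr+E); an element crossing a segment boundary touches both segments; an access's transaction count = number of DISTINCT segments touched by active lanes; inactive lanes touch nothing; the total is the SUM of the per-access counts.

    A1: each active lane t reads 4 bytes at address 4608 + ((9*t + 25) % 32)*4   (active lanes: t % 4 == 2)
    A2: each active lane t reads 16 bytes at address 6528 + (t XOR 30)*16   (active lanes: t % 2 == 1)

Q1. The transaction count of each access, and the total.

A1: 2 transactions
A2: 8 transactions

Answer: 2,8; total 10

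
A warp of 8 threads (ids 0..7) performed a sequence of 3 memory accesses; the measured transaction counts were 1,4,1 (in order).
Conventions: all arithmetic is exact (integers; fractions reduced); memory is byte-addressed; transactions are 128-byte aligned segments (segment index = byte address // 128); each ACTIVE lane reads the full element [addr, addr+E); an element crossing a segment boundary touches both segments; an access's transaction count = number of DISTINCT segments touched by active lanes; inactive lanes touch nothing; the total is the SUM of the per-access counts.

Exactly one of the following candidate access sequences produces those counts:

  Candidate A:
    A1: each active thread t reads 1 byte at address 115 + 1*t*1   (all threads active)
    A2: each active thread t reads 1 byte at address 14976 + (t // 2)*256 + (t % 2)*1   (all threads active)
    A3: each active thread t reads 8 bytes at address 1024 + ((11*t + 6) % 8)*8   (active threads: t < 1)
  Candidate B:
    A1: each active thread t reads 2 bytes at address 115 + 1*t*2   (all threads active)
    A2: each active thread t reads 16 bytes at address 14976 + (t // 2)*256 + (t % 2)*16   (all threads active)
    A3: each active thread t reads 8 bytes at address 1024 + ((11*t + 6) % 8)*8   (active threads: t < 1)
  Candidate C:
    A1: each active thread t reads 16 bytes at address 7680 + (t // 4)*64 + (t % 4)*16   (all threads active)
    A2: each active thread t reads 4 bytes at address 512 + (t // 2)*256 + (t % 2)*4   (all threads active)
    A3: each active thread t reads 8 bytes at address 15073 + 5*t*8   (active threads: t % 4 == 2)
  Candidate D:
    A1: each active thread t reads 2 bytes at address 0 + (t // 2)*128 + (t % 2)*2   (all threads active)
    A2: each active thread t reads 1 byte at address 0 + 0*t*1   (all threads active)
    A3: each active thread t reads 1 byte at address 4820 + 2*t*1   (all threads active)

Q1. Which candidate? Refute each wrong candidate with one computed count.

B: A1 gives 2 transactions, not 1
C: A3 gives 2 transactions, not 1
D: A1 gives 4 transactions, not 1
A: all counts match (1,4,1)

Answer: A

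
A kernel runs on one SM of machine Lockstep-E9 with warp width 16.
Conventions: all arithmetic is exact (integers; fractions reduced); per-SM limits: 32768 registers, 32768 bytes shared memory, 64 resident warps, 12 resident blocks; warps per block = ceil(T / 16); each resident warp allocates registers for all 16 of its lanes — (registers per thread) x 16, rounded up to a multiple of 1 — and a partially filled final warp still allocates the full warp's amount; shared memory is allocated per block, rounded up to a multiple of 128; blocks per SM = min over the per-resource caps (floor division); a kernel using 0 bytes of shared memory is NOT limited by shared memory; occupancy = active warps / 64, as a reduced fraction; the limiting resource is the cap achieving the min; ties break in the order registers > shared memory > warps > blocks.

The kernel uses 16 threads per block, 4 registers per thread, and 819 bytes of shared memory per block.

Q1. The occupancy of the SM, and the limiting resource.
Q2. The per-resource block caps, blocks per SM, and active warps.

Answer: occupancy 3/16, limited by blocks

registers: 512 blocks
shared memory: 36 blocks
warps: 64 blocks
blocks: 12 blocks

Answer: 12 blocks, 12 active warps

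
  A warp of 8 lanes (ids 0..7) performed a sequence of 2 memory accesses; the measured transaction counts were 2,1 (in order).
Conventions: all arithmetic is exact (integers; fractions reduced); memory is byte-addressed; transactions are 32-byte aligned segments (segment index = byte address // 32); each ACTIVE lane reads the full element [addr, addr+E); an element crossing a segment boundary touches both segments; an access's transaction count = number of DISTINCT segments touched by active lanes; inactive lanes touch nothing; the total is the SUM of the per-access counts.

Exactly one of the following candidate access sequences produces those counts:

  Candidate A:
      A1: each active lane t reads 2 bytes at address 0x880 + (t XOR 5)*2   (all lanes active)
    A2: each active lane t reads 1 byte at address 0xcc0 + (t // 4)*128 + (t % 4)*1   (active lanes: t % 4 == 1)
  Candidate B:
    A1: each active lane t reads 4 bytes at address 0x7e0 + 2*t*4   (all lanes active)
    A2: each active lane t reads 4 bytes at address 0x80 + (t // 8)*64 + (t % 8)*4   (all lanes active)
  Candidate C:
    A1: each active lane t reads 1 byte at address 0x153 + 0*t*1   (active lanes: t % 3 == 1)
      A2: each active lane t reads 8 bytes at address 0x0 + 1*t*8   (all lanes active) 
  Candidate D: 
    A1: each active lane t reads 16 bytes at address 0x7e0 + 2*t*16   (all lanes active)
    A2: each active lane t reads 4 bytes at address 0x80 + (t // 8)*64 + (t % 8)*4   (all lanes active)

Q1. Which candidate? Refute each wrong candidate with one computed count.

A: A1 gives 1 transaction, not 2
C: A1 gives 1 transaction, not 2
D: A1 gives 8 transactions, not 2
B: all counts match (2,1)

Answer: B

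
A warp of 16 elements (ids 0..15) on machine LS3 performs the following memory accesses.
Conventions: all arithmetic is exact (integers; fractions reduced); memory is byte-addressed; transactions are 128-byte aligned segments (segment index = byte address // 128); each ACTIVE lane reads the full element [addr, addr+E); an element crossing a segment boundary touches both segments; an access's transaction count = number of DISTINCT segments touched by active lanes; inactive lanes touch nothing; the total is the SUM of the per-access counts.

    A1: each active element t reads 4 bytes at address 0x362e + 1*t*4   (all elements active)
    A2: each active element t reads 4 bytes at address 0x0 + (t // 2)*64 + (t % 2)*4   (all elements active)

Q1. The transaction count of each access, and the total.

A1: 1 transaction
A2: 4 transactions

Answer: 1,4; total 5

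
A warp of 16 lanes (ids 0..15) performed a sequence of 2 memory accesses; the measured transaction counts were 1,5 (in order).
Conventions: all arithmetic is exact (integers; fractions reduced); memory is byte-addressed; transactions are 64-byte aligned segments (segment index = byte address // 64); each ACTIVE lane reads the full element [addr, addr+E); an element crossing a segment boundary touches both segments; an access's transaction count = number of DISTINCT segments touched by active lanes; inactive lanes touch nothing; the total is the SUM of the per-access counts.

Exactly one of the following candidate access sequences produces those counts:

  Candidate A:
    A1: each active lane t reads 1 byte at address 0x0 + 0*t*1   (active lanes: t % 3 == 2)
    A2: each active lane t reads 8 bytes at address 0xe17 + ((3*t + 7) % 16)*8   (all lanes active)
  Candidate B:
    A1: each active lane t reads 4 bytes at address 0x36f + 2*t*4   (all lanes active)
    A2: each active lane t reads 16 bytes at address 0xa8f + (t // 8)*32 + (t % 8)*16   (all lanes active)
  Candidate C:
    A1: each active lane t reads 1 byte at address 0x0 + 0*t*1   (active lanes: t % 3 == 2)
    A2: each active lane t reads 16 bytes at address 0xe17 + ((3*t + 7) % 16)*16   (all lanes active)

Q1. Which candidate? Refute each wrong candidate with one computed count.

A: A2 gives 3 transactions, not 5
B: A1 gives 3 transactions, not 1
C: all counts match (1,5)

Answer: C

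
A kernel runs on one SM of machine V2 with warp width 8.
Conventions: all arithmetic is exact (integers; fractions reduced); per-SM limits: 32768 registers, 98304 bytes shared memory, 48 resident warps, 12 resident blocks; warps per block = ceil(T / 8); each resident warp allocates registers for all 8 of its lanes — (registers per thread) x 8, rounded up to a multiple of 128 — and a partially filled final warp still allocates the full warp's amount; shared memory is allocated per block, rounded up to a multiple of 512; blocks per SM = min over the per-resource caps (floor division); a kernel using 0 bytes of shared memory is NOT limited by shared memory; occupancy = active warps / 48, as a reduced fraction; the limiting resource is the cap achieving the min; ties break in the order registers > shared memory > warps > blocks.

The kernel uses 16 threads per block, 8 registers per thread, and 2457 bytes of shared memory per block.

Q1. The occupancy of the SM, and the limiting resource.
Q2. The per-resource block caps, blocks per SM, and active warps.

Answer: occupancy 1/2, limited by blocks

registers: 128 blocks
shared memory: 38 blocks
warps: 24 blocks
blocks: 12 blocks

Answer: 12 blocks, 24 active warps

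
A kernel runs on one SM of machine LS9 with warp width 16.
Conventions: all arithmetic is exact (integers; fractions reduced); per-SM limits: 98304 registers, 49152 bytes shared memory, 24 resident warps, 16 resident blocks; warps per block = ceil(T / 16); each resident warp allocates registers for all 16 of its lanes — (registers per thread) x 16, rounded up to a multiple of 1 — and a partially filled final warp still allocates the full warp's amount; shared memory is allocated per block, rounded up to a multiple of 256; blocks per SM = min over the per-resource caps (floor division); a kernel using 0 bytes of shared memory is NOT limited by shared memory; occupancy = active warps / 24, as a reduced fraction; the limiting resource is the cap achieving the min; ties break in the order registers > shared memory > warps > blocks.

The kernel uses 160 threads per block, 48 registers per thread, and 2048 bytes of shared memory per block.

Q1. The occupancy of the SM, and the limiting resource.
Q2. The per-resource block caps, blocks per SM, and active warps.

Answer: occupancy 5/6, limited by warps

registers: 12 blocks
shared memory: 24 blocks
warps: 2 blocks
blocks: 16 blocks

Answer: 2 blocks, 20 active warps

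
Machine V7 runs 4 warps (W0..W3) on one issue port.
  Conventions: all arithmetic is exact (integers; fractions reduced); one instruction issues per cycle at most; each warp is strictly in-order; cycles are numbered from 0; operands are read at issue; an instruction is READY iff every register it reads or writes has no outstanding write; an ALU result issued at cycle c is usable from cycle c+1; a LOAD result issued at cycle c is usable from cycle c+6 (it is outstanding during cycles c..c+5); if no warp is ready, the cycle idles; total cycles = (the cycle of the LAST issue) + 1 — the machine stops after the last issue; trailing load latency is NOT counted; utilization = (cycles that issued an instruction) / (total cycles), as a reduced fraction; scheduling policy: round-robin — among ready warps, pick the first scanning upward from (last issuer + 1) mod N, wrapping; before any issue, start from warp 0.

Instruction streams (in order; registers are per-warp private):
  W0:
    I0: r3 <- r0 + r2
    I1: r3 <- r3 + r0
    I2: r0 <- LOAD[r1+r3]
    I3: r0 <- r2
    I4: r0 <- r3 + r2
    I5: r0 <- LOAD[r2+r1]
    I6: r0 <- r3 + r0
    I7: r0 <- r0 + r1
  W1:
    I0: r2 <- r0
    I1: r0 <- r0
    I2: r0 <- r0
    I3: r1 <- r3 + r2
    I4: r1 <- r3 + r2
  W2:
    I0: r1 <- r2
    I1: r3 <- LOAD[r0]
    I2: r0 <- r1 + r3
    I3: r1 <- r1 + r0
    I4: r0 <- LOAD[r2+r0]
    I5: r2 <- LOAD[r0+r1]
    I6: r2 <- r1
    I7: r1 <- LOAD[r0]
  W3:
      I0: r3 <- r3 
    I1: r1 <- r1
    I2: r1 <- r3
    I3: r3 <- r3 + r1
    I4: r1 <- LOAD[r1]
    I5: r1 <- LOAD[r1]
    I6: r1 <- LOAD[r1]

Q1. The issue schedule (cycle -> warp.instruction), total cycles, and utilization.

cycle 0: W0.I0
cycle 1: W1.I0
cycle 2: W2.I0
cycle 3: W3.I0
cycle 4: W0.I1
cycle 5: W1.I1
cycle 6: W2.I1
cycle 7: W3.I1
cycle 8: W0.I2
cycle 9: W1.I2
cycle 10: W3.I2
cycle 11: W1.I3
cycle 12: W2.I2
cycle 13: W3.I3
cycle 14: W0.I3
cycle 15: W1.I4
cycle 16: W2.I3
cycle 17: W3.I4
cycle 18: W0.I4
cycle 19: W2.I4
cycle 20: W0.I5
cycle 21: idle
cycle 22: idle
cycle 23: W3.I5
cycle 24: idle
cycle 25: W2.I5
cycle 26: W0.I6
cycle 27: W0.I7
cycle 28: idle
cycle 29: W3.I6
cycle 30: idle
cycle 31: W2.I6
cycle 32: W2.I7

Answer: 33 cycles, utilization 28/33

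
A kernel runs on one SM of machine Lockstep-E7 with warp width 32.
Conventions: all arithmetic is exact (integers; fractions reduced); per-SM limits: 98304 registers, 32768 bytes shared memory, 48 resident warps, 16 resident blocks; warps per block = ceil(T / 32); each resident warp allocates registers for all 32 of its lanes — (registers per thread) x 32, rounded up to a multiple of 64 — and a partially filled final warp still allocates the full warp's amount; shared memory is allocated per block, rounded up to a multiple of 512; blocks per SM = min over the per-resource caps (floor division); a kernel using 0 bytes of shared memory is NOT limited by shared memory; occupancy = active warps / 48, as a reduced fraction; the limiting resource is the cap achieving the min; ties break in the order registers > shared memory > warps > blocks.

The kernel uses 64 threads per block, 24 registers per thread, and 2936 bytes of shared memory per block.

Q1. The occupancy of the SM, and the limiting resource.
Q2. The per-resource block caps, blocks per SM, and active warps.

Answer: occupancy 5/12, limited by shared memory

registers: 64 blocks
shared memory: 10 blocks
warps: 24 blocks
blocks: 16 blocks

Answer: 10 blocks, 20 active warps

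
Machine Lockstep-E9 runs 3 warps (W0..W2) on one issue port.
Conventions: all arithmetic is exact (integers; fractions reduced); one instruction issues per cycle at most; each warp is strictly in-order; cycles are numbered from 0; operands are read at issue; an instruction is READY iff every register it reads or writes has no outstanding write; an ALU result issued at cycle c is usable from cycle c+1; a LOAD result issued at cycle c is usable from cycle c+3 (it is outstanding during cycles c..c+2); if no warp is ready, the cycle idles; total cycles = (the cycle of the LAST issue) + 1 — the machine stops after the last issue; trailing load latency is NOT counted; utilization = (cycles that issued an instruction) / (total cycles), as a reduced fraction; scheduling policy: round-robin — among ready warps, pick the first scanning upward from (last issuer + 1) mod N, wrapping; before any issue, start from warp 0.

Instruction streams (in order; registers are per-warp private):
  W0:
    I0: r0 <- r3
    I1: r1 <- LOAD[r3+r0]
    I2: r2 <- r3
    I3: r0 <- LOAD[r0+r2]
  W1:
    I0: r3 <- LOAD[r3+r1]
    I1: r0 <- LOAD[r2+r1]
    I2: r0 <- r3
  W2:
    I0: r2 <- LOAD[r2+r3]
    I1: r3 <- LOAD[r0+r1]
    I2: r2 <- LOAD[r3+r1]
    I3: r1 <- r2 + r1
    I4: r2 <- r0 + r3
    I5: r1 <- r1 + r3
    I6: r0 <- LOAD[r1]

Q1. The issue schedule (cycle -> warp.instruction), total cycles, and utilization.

cycle 0: W0.I0
cycle 1: W1.I0
cycle 2: W2.I0
cycle 3: W0.I1
cycle 4: W1.I1
cycle 5: W2.I1
cycle 6: W0.I2
cycle 7: W1.I2
cycle 8: W2.I2
cycle 9: W0.I3
cycle 10: idle
cycle 11: W2.I3
cycle 12: W2.I4
cycle 13: W2.I5
cycle 14: W2.I6

Answer: 15 cycles, utilization 14/15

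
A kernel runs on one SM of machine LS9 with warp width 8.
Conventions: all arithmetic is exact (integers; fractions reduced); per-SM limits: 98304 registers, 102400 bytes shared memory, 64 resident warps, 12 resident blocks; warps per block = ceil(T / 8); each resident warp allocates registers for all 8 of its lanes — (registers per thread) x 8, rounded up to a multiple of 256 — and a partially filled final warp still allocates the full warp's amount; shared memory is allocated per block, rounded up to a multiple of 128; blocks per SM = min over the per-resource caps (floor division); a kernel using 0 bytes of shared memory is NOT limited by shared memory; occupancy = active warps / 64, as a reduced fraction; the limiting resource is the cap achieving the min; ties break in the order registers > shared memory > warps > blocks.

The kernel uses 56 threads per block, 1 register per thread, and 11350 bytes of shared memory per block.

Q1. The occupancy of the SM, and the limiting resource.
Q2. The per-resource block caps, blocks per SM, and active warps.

Answer: occupancy 7/8, limited by shared memory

registers: 54 blocks
shared memory: 8 blocks
warps: 9 blocks
blocks: 12 blocks

Answer: 8 blocks, 56 active warps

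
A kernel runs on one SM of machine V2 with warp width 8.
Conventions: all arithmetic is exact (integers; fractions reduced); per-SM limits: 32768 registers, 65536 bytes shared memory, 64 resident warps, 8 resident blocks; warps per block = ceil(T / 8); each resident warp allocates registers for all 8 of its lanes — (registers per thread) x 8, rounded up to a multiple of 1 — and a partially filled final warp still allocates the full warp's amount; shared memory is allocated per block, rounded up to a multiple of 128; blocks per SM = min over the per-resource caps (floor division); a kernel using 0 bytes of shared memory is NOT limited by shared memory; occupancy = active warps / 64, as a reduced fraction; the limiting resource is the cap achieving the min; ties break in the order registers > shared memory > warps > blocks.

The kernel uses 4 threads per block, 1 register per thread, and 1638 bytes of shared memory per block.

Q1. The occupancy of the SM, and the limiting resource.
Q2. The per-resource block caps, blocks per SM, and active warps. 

Answer: occupancy 1/8, limited by blocks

registers: 4096 blocks
shared memory: 39 blocks
warps: 64 blocks
blocks: 8 blocks

Answer: 8 blocks, 8 active warps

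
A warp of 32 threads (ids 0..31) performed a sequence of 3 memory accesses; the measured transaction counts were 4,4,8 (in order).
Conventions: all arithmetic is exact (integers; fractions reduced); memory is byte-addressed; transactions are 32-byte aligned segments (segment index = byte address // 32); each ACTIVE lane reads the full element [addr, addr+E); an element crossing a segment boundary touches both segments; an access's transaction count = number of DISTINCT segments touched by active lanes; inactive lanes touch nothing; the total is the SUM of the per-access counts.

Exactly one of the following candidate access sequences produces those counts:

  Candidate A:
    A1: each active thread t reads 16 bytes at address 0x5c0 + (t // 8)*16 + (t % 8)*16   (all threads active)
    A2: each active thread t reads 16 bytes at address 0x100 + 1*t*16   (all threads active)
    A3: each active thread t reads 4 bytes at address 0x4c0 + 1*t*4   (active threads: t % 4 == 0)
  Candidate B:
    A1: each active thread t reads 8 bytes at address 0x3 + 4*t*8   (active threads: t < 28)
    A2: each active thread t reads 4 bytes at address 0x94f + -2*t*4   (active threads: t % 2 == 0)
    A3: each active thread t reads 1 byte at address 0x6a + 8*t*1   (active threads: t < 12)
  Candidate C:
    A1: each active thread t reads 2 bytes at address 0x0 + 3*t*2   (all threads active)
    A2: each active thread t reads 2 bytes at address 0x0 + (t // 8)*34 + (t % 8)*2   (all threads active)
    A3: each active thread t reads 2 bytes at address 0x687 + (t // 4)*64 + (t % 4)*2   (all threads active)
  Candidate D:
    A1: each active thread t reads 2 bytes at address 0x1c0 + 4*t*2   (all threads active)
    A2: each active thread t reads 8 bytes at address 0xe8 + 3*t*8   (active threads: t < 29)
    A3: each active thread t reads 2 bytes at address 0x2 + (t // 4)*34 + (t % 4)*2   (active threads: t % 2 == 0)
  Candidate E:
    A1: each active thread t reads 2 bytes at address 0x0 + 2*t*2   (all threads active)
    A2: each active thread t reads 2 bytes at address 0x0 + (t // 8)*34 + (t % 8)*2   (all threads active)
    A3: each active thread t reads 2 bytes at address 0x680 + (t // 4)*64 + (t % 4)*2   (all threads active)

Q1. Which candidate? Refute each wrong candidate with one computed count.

A: A1 gives 6 transactions, not 4
B: A1 gives 28 transactions, not 4
C: A1 gives 6 transactions, not 4
D: A1 gives 8 transactions, not 4
E: all counts match (4,4,8)

Answer: E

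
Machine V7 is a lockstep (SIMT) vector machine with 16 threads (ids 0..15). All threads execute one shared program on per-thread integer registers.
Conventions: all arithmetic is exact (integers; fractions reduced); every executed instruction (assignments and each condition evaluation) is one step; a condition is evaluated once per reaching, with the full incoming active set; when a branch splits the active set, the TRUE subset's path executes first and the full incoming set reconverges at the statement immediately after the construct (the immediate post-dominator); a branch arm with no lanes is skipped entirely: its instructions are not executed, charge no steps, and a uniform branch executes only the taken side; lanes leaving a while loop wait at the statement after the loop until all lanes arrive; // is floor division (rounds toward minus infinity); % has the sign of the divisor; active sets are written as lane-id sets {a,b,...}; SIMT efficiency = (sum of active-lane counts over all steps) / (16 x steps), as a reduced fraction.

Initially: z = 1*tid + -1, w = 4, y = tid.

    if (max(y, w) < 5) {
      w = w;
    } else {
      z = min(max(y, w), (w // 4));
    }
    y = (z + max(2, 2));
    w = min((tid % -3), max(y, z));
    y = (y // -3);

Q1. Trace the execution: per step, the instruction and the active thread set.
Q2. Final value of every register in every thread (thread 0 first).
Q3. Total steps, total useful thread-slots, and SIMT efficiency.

step 0: eval (max(y, w) < 5)         {0,1,2,3,4,5,6,7,8,9,10,11,12,13,14,15}
step 1: w <- w                       {0,1,2,3,4}
step 2: z <- min(max(y, w), (w // 4)) {5,6,7,8,9,10,11,12,13,14,15}
step 3: y <- (z + max(2, 2))         {0,1,2,3,4,5,6,7,8,9,10,11,12,13,14,15}
step 4: w <- min((tid % -3), max(y, z)) {0,1,2,3,4,5,6,7,8,9,10,11,12,13,14,15}
step 5: y <- (y // -3)               {0,1,2,3,4,5,6,7,8,9,10,11,12,13,14,15}

Answer: 6 steps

z: -1,0,1,2,3,1,1,1,1,1,1,1,1,1,1,1
w: 0,-2,-1,0,-2,-1,0,-2,-1,0,-2,-1,0,-2,-1,0
y: -1,-1,-1,-2,-2,-1,-1,-1,-1,-1,-1,-1,-1,-1,-1,-1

steps = 6; useful = 80; efficiency = 80/96 = 5/6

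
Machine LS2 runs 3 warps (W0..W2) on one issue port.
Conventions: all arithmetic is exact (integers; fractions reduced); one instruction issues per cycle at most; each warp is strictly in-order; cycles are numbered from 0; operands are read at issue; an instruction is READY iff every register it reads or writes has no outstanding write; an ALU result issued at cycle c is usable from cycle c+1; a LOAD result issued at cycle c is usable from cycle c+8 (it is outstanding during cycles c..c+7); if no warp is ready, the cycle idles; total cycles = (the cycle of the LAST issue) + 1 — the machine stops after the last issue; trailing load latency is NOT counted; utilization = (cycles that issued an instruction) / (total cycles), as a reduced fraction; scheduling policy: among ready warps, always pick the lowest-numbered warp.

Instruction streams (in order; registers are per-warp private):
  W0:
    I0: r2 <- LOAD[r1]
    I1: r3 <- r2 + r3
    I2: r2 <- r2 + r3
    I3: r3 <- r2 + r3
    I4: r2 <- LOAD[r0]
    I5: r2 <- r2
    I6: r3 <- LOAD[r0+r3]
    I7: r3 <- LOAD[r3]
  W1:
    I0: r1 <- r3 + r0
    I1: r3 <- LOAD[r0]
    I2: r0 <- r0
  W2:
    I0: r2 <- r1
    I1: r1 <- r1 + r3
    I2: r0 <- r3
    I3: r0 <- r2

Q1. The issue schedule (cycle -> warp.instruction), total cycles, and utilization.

cycle 0: W0.I0
cycle 1: W1.I0
cycle 2: W1.I1
cycle 3: W1.I2
cycle 4: W2.I0
cycle 5: W2.I1
cycle 6: W2.I2
cycle 7: W2.I3
cycle 8: W0.I1
cycle 9: W0.I2
cycle 10: W0.I3
cycle 11: W0.I4
cycle 12: idle
cycle 13: idle
cycle 14: idle
cycle 15: idle
cycle 16: idle
cycle 17: idle
cycle 18: idle
cycle 19: W0.I5
cycle 20: W0.I6
cycle 21: idle
cycle 22: idle
cycle 23: idle
cycle 24: idle
cycle 25: idle
cycle 26: idle
cycle 27: idle
cycle 28: W0.I7

Answer: 29 cycles, utilization 15/29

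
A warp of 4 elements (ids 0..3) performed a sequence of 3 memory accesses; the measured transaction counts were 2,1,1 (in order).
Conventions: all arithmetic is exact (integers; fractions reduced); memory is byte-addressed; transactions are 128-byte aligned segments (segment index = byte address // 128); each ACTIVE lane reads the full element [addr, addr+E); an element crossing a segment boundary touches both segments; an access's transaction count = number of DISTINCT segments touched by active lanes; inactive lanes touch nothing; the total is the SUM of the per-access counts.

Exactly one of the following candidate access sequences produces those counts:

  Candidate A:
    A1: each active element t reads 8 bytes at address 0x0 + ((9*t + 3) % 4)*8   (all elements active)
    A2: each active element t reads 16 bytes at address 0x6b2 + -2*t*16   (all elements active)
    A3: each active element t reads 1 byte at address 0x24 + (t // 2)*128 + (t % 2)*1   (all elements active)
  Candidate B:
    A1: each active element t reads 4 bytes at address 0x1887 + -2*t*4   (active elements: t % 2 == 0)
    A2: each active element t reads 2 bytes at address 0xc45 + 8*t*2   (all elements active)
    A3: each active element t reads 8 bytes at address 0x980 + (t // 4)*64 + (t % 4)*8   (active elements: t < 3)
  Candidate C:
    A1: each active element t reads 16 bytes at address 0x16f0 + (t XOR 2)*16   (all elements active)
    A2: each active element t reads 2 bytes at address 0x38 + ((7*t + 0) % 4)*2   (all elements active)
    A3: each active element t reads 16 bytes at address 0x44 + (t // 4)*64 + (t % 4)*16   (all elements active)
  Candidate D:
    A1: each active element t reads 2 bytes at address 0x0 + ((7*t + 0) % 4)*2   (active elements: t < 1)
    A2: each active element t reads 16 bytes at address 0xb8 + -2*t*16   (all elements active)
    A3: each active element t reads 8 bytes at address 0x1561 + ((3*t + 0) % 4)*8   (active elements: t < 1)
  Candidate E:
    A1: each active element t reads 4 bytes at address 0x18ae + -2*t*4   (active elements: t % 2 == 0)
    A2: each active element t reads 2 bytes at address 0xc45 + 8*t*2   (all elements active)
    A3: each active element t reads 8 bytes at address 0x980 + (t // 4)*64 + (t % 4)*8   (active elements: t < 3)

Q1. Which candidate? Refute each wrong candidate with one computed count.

A: A1 gives 1 transaction, not 2
C: A3 gives 2 transactions, not 1
D: A1 gives 1 transaction, not 2
E: A1 gives 1 transaction, not 2
B: all counts match (2,1,1)

Answer: B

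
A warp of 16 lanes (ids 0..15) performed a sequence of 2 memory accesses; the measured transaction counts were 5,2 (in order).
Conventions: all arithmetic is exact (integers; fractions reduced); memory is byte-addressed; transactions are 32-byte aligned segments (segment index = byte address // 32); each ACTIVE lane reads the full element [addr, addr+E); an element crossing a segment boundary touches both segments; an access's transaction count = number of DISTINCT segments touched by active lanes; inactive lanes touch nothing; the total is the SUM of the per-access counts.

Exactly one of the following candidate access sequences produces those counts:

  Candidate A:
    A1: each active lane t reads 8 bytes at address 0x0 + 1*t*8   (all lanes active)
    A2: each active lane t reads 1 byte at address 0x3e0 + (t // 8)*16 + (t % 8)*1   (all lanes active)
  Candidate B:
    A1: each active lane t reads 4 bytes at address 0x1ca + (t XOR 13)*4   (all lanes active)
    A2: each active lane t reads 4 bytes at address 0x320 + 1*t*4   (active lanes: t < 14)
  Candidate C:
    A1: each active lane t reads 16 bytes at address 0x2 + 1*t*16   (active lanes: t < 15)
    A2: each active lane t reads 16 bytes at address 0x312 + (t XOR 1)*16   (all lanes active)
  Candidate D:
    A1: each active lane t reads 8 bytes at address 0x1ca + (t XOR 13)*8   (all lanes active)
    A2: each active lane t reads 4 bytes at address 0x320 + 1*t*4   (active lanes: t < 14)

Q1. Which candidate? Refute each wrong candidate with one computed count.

A: A1 gives 4 transactions, not 5
B: A1 gives 3 transactions, not 5
C: A1 gives 8 transactions, not 5
D: all counts match (5,2)

Answer: D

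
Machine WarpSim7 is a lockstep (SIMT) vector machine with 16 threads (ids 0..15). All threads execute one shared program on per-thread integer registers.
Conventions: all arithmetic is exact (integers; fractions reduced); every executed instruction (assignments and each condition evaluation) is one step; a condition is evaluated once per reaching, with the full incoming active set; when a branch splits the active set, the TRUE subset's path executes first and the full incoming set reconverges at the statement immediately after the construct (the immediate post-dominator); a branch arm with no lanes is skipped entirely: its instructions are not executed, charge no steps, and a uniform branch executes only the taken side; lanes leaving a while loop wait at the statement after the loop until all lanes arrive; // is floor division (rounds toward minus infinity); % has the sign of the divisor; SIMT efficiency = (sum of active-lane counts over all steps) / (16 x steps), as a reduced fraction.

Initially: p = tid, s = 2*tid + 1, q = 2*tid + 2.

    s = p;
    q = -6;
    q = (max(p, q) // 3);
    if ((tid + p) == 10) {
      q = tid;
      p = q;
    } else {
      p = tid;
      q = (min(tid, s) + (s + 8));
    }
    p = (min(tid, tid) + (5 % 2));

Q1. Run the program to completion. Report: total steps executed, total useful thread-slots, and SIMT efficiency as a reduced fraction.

Answer: 9 steps, 112 useful, 7/9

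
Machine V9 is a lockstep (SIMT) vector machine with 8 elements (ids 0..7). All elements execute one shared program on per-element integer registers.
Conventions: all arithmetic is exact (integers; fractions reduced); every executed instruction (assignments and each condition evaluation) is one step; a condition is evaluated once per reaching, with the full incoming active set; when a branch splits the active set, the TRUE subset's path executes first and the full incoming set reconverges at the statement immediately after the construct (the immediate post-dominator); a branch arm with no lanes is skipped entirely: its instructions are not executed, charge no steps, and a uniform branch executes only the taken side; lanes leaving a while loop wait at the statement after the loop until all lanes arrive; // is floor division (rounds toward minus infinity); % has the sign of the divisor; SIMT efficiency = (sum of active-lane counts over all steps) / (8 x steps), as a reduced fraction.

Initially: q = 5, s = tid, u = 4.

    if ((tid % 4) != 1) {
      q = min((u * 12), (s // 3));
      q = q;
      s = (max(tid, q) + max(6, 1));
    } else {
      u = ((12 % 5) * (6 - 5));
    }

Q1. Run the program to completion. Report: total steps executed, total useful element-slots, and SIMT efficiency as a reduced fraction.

Answer: 5 steps, 28 useful, 7/10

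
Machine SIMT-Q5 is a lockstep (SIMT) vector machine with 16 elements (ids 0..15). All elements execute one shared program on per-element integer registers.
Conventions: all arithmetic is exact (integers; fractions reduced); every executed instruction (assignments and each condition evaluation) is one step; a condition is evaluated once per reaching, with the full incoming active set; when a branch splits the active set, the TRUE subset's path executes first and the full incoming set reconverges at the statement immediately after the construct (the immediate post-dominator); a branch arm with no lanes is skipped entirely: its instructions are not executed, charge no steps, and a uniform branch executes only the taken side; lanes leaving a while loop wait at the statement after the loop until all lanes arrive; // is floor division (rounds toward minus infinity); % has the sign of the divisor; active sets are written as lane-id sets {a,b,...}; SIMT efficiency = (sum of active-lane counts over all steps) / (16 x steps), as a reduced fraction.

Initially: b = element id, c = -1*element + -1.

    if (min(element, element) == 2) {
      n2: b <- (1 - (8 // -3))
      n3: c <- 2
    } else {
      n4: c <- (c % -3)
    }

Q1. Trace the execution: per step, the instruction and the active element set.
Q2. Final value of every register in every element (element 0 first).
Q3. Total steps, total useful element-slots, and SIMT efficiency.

step 0: eval (min(element, element) == 2) {0,1,2,3,4,5,6,7,8,9,10,11,12,13,14,15}
step 1: b <- (1 - (8 // -3))         {2}
step 2: c <- 2                       {2}
step 3: c <- (c % -3)                {0,1,3,4,5,6,7,8,9,10,11,12,13,14,15}

Answer: 4 steps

b: 0,1,4,3,4,5,6,7,8,9,10,11,12,13,14,15
c: -1,-2,2,-1,-2,0,-1,-2,0,-1,-2,0,-1,-2,0,-1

steps = 4; useful = 33; efficiency = 33/64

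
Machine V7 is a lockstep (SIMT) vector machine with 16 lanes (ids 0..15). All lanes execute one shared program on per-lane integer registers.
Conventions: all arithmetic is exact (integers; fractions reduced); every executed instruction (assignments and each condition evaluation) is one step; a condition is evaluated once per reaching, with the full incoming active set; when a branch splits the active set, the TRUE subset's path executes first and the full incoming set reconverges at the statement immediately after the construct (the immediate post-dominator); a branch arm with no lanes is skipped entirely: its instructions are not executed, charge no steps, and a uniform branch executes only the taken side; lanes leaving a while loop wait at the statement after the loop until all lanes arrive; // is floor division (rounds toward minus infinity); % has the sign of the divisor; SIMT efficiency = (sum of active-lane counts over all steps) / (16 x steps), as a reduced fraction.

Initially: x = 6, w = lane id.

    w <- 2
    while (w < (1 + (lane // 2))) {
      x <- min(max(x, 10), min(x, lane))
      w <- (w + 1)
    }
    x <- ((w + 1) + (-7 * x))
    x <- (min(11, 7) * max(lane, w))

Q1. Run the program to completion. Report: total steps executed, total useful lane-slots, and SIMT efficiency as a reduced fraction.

Answer: 22 steps, 190 useful, 95/176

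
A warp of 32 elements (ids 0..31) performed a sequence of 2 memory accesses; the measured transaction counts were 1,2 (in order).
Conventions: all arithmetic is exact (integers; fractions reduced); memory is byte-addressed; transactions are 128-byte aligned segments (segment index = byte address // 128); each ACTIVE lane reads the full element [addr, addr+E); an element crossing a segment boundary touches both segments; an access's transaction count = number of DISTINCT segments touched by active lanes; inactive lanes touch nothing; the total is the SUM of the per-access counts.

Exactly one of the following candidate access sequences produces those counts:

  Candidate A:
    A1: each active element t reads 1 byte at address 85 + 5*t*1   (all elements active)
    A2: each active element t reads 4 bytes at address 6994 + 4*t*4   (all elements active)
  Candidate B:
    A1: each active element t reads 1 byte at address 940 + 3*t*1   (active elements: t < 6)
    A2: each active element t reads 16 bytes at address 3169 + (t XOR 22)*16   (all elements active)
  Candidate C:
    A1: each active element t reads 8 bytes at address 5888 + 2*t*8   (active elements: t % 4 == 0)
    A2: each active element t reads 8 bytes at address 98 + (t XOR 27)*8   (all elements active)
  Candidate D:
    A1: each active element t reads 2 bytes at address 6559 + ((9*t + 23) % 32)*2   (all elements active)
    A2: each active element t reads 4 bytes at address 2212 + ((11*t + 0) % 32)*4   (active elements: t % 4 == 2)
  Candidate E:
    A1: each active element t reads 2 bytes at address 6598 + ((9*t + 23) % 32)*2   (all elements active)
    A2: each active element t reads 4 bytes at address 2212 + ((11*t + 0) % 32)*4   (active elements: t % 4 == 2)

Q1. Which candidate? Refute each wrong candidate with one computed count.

A: A1 gives 2 transactions, not 1
B: A2 gives 5 transactions, not 2
C: A1 gives 4 transactions, not 1
E: A1 gives 2 transactions, not 1
D: all counts match (1,2)

Answer: D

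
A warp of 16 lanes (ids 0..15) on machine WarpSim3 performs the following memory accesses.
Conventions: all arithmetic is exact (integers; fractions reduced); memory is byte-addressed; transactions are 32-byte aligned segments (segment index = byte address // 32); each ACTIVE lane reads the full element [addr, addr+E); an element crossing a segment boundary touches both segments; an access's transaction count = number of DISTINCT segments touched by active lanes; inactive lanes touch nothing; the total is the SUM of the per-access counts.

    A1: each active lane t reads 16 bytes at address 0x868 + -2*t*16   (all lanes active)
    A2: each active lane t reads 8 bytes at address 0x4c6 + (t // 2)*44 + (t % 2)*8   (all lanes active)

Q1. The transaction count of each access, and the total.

A1: 16 transactions
A2: 11 transactions

Answer: 16,11; total 27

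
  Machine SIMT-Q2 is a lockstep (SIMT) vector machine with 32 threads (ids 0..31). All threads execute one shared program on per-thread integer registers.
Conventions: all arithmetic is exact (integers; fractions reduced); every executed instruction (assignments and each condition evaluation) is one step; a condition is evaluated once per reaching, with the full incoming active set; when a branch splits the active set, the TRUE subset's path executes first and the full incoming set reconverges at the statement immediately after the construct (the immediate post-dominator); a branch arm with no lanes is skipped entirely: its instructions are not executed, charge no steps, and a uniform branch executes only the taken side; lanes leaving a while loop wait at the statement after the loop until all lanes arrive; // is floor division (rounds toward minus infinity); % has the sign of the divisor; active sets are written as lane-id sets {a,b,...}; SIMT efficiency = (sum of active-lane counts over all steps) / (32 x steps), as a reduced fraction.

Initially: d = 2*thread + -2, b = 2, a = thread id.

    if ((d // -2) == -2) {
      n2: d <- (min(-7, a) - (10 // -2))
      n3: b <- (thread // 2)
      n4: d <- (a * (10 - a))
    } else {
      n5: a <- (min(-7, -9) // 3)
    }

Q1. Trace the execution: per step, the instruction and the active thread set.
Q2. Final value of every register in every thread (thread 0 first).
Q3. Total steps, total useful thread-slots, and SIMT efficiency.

step 0: eval ((d // -2) == -2)       {0,1,2,3,4,5,6,7,8,9,10,11,12,13,14,15,16,17,18,19,20,21,22,23,24,25,26,27,28,29,30,31}
step 1: d <- (min(-7, a) - (10 // -2)) {3}
step 2: b <- (thread // 2)           {3}
step 3: d <- (a * (10 - a))          {3}
step 4: a <- (min(-7, -9) // 3)      {0,1,2,4,5,6,7,8,9,10,11,12,13,14,15,16,17,18,19,20,21,22,23,24,25,26,27,28,29,30,31}

Answer: 5 steps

d: -2,0,2,21,6,8,10,12,14,16,18,20,22,24,26,28,30,32,34,36,38,40,42,44,46,48,50,52,54,56,58,60
b: 2,2,2,1,2,2,2,2,2,2,2,2,2,2,2,2,2,2,2,2,2,2,2,2,2,2,2,2,2,2,2,2
a: -3,-3,-3,3,-3,-3,-3,-3,-3,-3,-3,-3,-3,-3,-3,-3,-3,-3,-3,-3,-3,-3,-3,-3,-3,-3,-3,-3,-3,-3,-3,-3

steps = 5; useful = 66; efficiency = 66/160 = 33/80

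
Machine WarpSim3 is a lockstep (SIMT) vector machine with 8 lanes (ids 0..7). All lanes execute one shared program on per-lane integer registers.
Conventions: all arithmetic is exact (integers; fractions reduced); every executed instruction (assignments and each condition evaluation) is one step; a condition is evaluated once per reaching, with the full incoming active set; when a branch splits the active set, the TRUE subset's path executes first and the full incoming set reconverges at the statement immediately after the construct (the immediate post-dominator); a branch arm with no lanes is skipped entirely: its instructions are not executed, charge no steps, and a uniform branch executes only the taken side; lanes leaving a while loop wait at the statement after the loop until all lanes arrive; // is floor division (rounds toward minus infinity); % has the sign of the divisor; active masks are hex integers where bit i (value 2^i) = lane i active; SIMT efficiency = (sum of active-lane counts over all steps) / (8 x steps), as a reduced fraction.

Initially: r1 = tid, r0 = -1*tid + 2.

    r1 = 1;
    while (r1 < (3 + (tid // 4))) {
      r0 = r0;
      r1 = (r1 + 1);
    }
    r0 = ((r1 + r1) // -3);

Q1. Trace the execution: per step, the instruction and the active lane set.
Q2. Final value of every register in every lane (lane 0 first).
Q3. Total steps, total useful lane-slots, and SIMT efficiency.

step 0: r1 <- 1                      0xff
step 1: eval (r1 < (3 + (tid // 4))) 0xff
step 2: r0 <- r0                     0xff
step 3: r1 <- (r1 + 1)               0xff
step 4: eval (r1 < (3 + (tid // 4))) 0xff
step 5: r0 <- r0                     0xff
step 6: r1 <- (r1 + 1)               0xff
step 7: eval (r1 < (3 + (tid // 4))) 0xff
step 8: r0 <- r0                     0xf0
step 9: r1 <- (r1 + 1)               0xf0
step 10: eval (r1 < (3 + (tid // 4))) 0xf0
step 11: r0 <- ((r1 + r1) // -3)      0xff

Answer: 12 steps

r1: 3,3,3,3,4,4,4,4
r0: -2,-2,-2,-2,-3,-3,-3,-3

steps = 12; useful = 84; efficiency = 84/96 = 7/8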